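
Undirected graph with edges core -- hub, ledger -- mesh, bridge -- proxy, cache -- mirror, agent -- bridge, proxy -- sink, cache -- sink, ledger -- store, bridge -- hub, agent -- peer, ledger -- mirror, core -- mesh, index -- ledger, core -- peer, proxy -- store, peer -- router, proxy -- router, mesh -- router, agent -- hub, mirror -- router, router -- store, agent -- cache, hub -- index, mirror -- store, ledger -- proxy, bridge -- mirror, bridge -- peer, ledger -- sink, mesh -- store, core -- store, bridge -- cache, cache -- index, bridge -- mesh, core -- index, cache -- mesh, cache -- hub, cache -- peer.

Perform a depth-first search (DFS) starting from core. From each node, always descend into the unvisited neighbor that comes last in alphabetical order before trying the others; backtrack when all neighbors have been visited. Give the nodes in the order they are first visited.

Visit core
core → store
store → router
router → proxy
proxy → sink
sink → ledger
ledger → mirror
mirror → cache
cache → peer
peer → bridge
bridge → mesh
bridge → hub
hub → index
hub → agent

core → store → router → proxy → sink → ledger → mirror → cache → peer → bridge → mesh → hub → index → agent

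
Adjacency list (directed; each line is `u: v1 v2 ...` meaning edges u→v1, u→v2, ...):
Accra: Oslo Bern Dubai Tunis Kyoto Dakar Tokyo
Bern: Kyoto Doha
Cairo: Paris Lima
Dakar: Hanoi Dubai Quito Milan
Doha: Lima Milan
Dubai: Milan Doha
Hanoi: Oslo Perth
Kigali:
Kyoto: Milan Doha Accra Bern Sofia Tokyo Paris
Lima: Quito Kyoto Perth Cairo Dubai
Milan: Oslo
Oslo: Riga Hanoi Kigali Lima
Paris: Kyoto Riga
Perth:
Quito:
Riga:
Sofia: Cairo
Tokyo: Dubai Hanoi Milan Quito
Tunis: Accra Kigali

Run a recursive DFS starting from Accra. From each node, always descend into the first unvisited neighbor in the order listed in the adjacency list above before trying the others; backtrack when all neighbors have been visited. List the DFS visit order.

Accra -> Oslo -> Riga -> Hanoi -> Perth -> Kigali -> Lima -> Quito -> Kyoto -> Milan -> Doha -> Bern -> Sofia -> Cairo -> Paris -> Tokyo -> Dubai -> Tunis -> Dakar

Visit Accra
Accra → Oslo
Oslo → Riga
Oslo → Hanoi
Hanoi → Perth
Oslo → Kigali
Oslo → Lima
Lima → Quito
Lima → Kyoto
Kyoto → Milan
Kyoto → Doha
Kyoto → Bern
Kyoto → Sofia
Sofia → Cairo
Cairo → Paris
Kyoto → Tokyo
Tokyo → Dubai
Accra → Tunis
Accra → Dakar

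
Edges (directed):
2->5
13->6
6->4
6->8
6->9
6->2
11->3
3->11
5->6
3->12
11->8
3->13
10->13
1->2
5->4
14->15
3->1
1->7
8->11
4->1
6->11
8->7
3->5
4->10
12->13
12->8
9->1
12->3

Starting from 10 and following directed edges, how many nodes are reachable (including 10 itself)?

13

BFS from 10 visits: 10, 13, 6, 11, 9, 8, 4, 2, 3, 1, 7, 5, 12
Reachable nodes: 13 of 15 total.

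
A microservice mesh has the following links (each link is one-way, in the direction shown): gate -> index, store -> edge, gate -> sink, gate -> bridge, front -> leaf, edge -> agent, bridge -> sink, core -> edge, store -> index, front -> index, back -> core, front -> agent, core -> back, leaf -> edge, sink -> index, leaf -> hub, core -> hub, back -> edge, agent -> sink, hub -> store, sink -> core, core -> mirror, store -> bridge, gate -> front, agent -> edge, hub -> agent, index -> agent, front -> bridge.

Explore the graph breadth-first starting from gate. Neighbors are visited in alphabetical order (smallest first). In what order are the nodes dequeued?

gate, bridge, front, index, sink, agent, leaf, core, edge, hub, back, mirror, store

Visit gate; enqueue bridge, front, index, sink → queue [bridge, front, index, sink]
Visit bridge → queue [front, index, sink]
Visit front; enqueue agent, leaf → queue [index, sink, agent, leaf]
Visit index → queue [sink, agent, leaf]
Visit sink; enqueue core → queue [agent, leaf, core]
Visit agent; enqueue edge → queue [leaf, core, edge]
Visit leaf; enqueue hub → queue [core, edge, hub]
Visit core; enqueue back, mirror → queue [edge, hub, back, mirror]
Visit edge → queue [hub, back, mirror]
Visit hub; enqueue store → queue [back, mirror, store]
Visit back → queue [mirror, store]
Visit mirror → queue [store]
Visit store → queue []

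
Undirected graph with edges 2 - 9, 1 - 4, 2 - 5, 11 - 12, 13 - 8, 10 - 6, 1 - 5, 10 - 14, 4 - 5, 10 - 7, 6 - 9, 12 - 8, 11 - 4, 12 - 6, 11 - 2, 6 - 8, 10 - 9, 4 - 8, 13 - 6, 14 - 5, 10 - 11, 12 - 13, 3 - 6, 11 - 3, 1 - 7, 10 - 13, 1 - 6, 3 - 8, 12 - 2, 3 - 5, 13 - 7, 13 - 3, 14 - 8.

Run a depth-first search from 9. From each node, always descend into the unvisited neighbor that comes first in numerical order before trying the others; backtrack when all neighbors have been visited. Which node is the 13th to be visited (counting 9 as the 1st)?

Visit 9
9 → 2
2 → 5
5 → 1
1 → 4
4 → 8
8 → 3
3 → 6
6 → 10
10 → 7
7 → 13
13 → 12
12 → 11
10 → 14

Visit order: 9, 2, 5, 1, 4, 8, 3, 6, 10, 7, 13, 12, 11, 14

11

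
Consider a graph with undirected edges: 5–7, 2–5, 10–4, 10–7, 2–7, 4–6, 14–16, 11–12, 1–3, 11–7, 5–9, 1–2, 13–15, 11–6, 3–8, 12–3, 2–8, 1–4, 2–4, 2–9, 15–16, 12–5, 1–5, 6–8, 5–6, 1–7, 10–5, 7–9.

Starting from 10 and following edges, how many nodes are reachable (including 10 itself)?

12

BFS from 10 visits: 10, 4, 5, 7, 1, 2, 6, 9, 12, 11, 3, 8
Reachable nodes: 12 of 16 total.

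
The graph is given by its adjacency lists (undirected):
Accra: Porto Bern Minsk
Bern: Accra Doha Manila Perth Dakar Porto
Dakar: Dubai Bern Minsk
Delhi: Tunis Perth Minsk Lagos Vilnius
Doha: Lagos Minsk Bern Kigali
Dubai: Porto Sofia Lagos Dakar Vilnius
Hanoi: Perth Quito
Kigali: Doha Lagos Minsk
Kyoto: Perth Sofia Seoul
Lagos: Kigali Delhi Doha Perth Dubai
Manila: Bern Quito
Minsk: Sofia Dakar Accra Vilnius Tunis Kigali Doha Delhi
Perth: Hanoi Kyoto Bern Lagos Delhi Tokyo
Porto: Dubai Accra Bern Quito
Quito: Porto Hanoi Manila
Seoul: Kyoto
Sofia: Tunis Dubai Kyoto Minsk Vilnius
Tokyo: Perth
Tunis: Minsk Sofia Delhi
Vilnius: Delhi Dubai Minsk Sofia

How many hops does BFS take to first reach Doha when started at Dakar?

Level 0: Dakar
Level 1: Bern, Dubai, Minsk
Level 2: Accra, Delhi, Doha, Kigali, Lagos, Manila, Perth, Porto, Sofia, Tunis, Vilnius
Level 3: Hanoi, Kyoto, Quito, Tokyo
Level 4: Seoul
Doha first appears at level 2.

2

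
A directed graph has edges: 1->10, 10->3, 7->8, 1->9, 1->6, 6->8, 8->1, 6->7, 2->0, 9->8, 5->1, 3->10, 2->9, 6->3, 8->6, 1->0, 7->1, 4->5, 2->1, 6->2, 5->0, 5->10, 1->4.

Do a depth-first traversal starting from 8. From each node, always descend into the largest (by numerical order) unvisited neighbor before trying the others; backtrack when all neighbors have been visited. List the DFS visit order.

Visit 8
8 → 6
6 → 7
7 → 1
1 → 10
10 → 3
1 → 9
1 → 4
4 → 5
5 → 0
6 → 2

8 -> 6 -> 7 -> 1 -> 10 -> 3 -> 9 -> 4 -> 5 -> 0 -> 2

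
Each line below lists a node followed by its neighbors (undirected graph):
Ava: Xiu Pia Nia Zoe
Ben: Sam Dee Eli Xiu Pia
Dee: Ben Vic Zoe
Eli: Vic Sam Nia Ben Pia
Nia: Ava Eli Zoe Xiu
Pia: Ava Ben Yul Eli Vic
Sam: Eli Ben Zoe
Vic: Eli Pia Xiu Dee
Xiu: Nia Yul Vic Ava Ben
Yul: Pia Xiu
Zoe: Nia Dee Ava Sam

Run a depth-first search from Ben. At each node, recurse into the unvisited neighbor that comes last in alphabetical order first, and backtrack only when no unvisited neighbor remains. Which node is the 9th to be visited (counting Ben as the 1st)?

Visit Ben
Ben → Xiu
Xiu → Yul
Yul → Pia
Pia → Vic
Vic → Eli
Eli → Sam
Sam → Zoe
Zoe → Nia
Nia → Ava
Zoe → Dee

Visit order: Ben, Xiu, Yul, Pia, Vic, Eli, Sam, Zoe, Nia, Ava, Dee

Nia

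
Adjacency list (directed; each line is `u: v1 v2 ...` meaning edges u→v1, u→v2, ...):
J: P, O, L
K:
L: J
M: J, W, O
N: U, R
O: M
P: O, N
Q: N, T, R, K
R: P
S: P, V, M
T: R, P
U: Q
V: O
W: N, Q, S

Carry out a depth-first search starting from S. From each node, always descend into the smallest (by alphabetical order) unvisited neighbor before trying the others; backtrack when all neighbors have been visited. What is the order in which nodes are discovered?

S M J L O P N R U Q K T W V

Visit S
S → M
M → J
J → L
J → O
J → P
P → N
N → R
N → U
U → Q
Q → K
Q → T
M → W
S → V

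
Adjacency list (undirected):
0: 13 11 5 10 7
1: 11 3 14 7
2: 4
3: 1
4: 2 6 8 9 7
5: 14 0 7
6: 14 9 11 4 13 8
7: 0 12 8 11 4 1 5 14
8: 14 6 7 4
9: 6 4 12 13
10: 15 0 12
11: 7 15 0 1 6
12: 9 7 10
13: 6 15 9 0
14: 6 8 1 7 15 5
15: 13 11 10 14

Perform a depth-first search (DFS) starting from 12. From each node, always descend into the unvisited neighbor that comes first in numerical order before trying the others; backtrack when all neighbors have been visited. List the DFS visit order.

12, 7, 0, 5, 14, 1, 3, 11, 6, 4, 2, 8, 9, 13, 15, 10

Visit 12
12 → 7
7 → 0
0 → 5
5 → 14
14 → 1
1 → 3
1 → 11
11 → 6
6 → 4
4 → 2
4 → 8
4 → 9
9 → 13
13 → 15
15 → 10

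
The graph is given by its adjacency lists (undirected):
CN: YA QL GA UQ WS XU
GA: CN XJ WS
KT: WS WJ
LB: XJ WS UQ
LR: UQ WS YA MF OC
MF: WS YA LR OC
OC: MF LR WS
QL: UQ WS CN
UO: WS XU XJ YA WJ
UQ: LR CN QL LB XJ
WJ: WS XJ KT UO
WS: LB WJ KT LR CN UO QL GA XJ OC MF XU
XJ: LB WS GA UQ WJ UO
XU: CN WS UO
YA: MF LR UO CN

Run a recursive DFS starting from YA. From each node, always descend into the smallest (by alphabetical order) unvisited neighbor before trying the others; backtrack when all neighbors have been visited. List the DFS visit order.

Visit YA
YA → CN
CN → GA
GA → WS
WS → KT
KT → WJ
WJ → UO
UO → XJ
XJ → LB
LB → UQ
UQ → LR
LR → MF
MF → OC
UQ → QL
UO → XU

YA CN GA WS KT WJ UO XJ LB UQ LR MF OC QL XU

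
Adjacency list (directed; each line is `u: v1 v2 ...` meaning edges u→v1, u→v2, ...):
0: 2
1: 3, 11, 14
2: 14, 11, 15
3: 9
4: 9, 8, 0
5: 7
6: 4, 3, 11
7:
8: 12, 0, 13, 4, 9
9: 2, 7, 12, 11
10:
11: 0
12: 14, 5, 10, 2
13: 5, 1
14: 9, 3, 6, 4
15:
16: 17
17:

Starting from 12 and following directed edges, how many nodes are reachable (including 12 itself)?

BFS from 12 visits: 12, 14, 5, 10, 2, 9, 3, 6, 4, 7, 11, 15, 8, 0, 13, 1
Reachable nodes: 16 of 18 total.

16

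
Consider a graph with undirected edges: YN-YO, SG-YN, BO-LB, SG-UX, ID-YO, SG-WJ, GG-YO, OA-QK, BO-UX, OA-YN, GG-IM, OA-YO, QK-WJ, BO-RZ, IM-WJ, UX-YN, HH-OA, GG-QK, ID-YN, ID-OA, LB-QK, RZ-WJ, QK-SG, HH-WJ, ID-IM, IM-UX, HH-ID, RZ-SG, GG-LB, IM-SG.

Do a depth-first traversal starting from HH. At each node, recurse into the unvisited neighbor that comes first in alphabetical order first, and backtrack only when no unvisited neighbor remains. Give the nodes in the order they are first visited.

Visit HH
HH → ID
ID → IM
IM → GG
GG → LB
LB → BO
BO → RZ
RZ → SG
SG → QK
QK → OA
OA → YN
YN → UX
YN → YO
QK → WJ

HH -> ID -> IM -> GG -> LB -> BO -> RZ -> SG -> QK -> OA -> YN -> UX -> YO -> WJ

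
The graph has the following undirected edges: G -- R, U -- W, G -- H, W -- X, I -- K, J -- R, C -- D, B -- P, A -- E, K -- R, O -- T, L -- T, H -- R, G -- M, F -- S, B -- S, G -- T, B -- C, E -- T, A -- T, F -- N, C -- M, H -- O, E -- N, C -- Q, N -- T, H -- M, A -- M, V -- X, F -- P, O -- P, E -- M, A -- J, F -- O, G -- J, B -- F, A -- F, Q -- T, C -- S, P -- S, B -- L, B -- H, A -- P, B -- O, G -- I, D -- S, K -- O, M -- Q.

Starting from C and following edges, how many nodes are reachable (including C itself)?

BFS from C visits: C, S, Q, M, D, B, P, F, T, H, G, E, A, O, L, N, R, J, I, K
Reachable nodes: 20 of 24 total.

20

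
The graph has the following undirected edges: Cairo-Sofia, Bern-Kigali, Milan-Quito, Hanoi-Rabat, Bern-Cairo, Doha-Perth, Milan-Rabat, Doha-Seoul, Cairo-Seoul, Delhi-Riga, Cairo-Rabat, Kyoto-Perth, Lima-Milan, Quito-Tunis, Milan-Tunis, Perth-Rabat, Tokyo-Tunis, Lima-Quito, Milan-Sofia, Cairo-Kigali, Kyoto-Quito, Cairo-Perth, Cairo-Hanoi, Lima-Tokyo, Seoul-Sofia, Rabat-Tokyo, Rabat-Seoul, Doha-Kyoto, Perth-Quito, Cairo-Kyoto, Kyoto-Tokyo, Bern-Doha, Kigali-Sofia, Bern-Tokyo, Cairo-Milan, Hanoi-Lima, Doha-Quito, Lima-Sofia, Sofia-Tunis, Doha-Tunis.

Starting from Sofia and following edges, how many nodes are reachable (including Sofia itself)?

BFS from Sofia visits: Sofia, Tunis, Seoul, Milan, Lima, Kigali, Cairo, Tokyo, Quito, Doha, Rabat, Hanoi, Bern, Perth, Kyoto
Reachable nodes: 15 of 17 total.

15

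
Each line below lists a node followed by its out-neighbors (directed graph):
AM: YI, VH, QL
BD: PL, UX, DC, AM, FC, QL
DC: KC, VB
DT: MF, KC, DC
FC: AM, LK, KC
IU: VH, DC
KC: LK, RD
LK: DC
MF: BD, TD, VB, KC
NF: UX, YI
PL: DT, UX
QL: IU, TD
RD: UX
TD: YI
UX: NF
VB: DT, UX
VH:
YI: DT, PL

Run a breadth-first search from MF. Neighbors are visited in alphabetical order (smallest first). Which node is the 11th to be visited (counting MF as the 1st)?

UX

Visit MF; enqueue BD, KC, TD, VB → queue [BD, KC, TD, VB]
Visit BD; enqueue AM, DC, FC, PL, QL, UX → queue [KC, TD, VB, AM, DC, FC, PL, QL, UX]
Visit KC; enqueue LK, RD → queue [TD, VB, AM, DC, FC, PL, QL, UX, LK, RD]
Visit TD; enqueue YI → queue [VB, AM, DC, FC, PL, QL, UX, LK, RD, YI]
Visit VB; enqueue DT → queue [AM, DC, FC, PL, QL, UX, LK, RD, YI, DT]
Visit AM; enqueue VH → queue [DC, FC, PL, QL, UX, LK, RD, YI, DT, VH]
Visit DC → queue [FC, PL, QL, UX, LK, RD, YI, DT, VH]
Visit FC → queue [PL, QL, UX, LK, RD, YI, DT, VH]
Visit PL → queue [QL, UX, LK, RD, YI, DT, VH]
Visit QL; enqueue IU → queue [UX, LK, RD, YI, DT, VH, IU]
Visit UX; enqueue NF → queue [LK, RD, YI, DT, VH, IU, NF]
Visit LK → queue [RD, YI, DT, VH, IU, NF]
Visit RD → queue [YI, DT, VH, IU, NF]
Visit YI → queue [DT, VH, IU, NF]
Visit DT → queue [VH, IU, NF]
Visit VH → queue [IU, NF]
Visit IU → queue [NF]
Visit NF → queue []

Visit order: MF, BD, KC, TD, VB, AM, DC, FC, PL, QL, UX, LK, RD, YI, DT, VH, IU, NF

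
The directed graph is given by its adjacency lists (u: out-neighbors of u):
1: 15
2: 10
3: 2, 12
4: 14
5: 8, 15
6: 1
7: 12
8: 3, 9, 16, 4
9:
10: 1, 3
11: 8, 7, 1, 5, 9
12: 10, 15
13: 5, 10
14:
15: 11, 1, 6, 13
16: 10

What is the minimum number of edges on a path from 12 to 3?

2

Level 0: 12
Level 1: 10, 15
Level 2: 1, 3, 6, 11, 13
Level 3: 2, 5, 7, 8, 9
Level 4: 4, 16
Level 5: 14
3 first appears at level 2.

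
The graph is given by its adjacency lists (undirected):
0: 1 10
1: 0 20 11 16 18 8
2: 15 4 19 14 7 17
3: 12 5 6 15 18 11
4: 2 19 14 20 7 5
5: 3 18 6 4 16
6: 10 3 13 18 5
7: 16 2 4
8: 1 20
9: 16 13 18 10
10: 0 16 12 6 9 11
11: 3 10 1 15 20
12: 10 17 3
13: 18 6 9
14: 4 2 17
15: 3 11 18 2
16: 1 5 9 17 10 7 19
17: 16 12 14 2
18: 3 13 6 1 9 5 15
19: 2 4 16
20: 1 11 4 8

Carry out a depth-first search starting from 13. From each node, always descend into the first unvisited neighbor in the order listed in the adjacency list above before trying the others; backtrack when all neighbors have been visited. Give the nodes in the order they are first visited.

13 → 18 → 3 → 12 → 10 → 0 → 1 → 20 → 11 → 15 → 2 → 4 → 19 → 16 → 5 → 6 → 9 → 17 → 14 → 7 → 8

Visit 13
13 → 18
18 → 3
3 → 12
12 → 10
10 → 0
0 → 1
1 → 20
20 → 11
11 → 15
15 → 2
2 → 4
4 → 19
19 → 16
16 → 5
5 → 6
16 → 9
16 → 17
17 → 14
16 → 7
20 → 8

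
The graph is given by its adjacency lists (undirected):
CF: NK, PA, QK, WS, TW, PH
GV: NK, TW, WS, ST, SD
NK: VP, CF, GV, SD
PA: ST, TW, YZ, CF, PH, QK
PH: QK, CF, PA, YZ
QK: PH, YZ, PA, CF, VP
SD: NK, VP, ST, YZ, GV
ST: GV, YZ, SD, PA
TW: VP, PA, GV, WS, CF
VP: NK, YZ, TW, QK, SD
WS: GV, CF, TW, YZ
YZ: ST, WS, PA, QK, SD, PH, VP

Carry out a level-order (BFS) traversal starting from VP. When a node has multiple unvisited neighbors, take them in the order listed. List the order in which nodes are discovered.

Visit VP; enqueue NK, YZ, TW, QK, SD → queue [NK, YZ, TW, QK, SD]
Visit NK; enqueue CF, GV → queue [YZ, TW, QK, SD, CF, GV]
Visit YZ; enqueue ST, WS, PA, PH → queue [TW, QK, SD, CF, GV, ST, WS, PA, PH]
Visit TW → queue [QK, SD, CF, GV, ST, WS, PA, PH]
Visit QK → queue [SD, CF, GV, ST, WS, PA, PH]
Visit SD → queue [CF, GV, ST, WS, PA, PH]
Visit CF → queue [GV, ST, WS, PA, PH]
Visit GV → queue [ST, WS, PA, PH]
Visit ST → queue [WS, PA, PH]
Visit WS → queue [PA, PH]
Visit PA → queue [PH]
Visit PH → queue []

VP → NK → YZ → TW → QK → SD → CF → GV → ST → WS → PA → PH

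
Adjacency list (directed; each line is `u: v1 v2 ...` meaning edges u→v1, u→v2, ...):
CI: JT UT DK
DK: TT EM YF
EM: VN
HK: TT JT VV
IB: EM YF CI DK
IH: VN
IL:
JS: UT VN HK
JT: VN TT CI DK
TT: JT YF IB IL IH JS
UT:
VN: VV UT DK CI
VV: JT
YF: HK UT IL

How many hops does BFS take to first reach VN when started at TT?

2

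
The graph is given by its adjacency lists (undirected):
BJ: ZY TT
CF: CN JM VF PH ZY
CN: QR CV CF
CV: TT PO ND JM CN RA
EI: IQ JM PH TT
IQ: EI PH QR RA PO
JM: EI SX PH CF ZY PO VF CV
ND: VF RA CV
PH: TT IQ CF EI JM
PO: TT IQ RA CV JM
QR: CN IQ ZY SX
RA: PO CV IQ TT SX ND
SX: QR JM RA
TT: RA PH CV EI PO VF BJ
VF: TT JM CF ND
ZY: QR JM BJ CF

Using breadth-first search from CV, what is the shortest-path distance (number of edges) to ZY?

2

Level 0: CV
Level 1: CN, JM, ND, PO, RA, TT
Level 2: BJ, CF, EI, IQ, PH, QR, SX, VF, ZY
ZY first appears at level 2.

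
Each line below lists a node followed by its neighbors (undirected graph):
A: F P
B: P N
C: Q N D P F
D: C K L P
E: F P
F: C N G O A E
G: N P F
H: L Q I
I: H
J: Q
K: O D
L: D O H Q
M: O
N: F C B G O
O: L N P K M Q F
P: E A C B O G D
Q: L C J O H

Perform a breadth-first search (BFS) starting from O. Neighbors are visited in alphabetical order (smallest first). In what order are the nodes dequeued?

Visit O; enqueue F, K, L, M, N, P, Q → queue [F, K, L, M, N, P, Q]
Visit F; enqueue A, C, E, G → queue [K, L, M, N, P, Q, A, C, E, G]
Visit K; enqueue D → queue [L, M, N, P, Q, A, C, E, G, D]
Visit L; enqueue H → queue [M, N, P, Q, A, C, E, G, D, H]
Visit M → queue [N, P, Q, A, C, E, G, D, H]
Visit N; enqueue B → queue [P, Q, A, C, E, G, D, H, B]
Visit P → queue [Q, A, C, E, G, D, H, B]
Visit Q; enqueue J → queue [A, C, E, G, D, H, B, J]
Visit A → queue [C, E, G, D, H, B, J]
Visit C → queue [E, G, D, H, B, J]
Visit E → queue [G, D, H, B, J]
Visit G → queue [D, H, B, J]
Visit D → queue [H, B, J]
Visit H; enqueue I → queue [B, J, I]
Visit B → queue [J, I]
Visit J → queue [I]
Visit I → queue []

O, F, K, L, M, N, P, Q, A, C, E, G, D, H, B, J, I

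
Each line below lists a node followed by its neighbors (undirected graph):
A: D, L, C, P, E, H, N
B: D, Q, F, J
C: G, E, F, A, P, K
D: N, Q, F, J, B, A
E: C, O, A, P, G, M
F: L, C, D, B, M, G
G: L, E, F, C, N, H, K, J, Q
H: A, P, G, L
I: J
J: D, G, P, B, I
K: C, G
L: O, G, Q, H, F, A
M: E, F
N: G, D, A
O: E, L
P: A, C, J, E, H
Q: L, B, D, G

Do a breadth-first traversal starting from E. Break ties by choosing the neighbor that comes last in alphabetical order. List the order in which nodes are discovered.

E P O M G C A J H L F Q N K D I B

Visit E; enqueue P, O, M, G, C, A → queue [P, O, M, G, C, A]
Visit P; enqueue J, H → queue [O, M, G, C, A, J, H]
Visit O; enqueue L → queue [M, G, C, A, J, H, L]
Visit M; enqueue F → queue [G, C, A, J, H, L, F]
Visit G; enqueue Q, N, K → queue [C, A, J, H, L, F, Q, N, K]
Visit C → queue [A, J, H, L, F, Q, N, K]
Visit A; enqueue D → queue [J, H, L, F, Q, N, K, D]
Visit J; enqueue I, B → queue [H, L, F, Q, N, K, D, I, B]
Visit H → queue [L, F, Q, N, K, D, I, B]
Visit L → queue [F, Q, N, K, D, I, B]
Visit F → queue [Q, N, K, D, I, B]
Visit Q → queue [N, K, D, I, B]
Visit N → queue [K, D, I, B]
Visit K → queue [D, I, B]
Visit D → queue [I, B]
Visit I → queue [B]
Visit B → queue []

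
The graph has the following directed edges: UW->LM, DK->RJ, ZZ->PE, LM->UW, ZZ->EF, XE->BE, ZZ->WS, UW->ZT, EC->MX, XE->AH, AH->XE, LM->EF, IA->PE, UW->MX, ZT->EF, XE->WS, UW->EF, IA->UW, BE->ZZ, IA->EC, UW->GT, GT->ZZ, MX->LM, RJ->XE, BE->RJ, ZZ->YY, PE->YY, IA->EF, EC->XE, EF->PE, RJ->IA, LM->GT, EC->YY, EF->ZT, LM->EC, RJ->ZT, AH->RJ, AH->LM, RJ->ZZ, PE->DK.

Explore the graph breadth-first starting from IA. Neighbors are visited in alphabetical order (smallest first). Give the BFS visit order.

IA EC EF PE UW MX XE YY ZT DK GT LM AH BE WS RJ ZZ

Visit IA; enqueue EC, EF, PE, UW → queue [EC, EF, PE, UW]
Visit EC; enqueue MX, XE, YY → queue [EF, PE, UW, MX, XE, YY]
Visit EF; enqueue ZT → queue [PE, UW, MX, XE, YY, ZT]
Visit PE; enqueue DK → queue [UW, MX, XE, YY, ZT, DK]
Visit UW; enqueue GT, LM → queue [MX, XE, YY, ZT, DK, GT, LM]
Visit MX → queue [XE, YY, ZT, DK, GT, LM]
Visit XE; enqueue AH, BE, WS → queue [YY, ZT, DK, GT, LM, AH, BE, WS]
Visit YY → queue [ZT, DK, GT, LM, AH, BE, WS]
Visit ZT → queue [DK, GT, LM, AH, BE, WS]
Visit DK; enqueue RJ → queue [GT, LM, AH, BE, WS, RJ]
Visit GT; enqueue ZZ → queue [LM, AH, BE, WS, RJ, ZZ]
Visit LM → queue [AH, BE, WS, RJ, ZZ]
Visit AH → queue [BE, WS, RJ, ZZ]
Visit BE → queue [WS, RJ, ZZ]
Visit WS → queue [RJ, ZZ]
Visit RJ → queue [ZZ]
Visit ZZ → queue []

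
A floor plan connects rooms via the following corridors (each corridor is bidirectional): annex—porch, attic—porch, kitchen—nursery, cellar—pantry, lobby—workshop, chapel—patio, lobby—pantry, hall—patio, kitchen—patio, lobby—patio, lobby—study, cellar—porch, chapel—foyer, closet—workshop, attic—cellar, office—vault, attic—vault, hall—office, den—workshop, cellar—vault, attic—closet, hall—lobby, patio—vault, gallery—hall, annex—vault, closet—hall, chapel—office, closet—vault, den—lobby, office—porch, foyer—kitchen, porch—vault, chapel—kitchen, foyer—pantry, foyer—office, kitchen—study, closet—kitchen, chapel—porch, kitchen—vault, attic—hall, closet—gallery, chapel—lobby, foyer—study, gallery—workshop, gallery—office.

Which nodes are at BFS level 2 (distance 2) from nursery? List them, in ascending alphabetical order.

chapel, closet, foyer, patio, study, vault

Level 0: nursery
Level 1: kitchen
Level 2: chapel, closet, foyer, patio, study, vault
Level 3: annex, attic, cellar, gallery, hall, lobby, office, pantry, porch, workshop
Level 4: den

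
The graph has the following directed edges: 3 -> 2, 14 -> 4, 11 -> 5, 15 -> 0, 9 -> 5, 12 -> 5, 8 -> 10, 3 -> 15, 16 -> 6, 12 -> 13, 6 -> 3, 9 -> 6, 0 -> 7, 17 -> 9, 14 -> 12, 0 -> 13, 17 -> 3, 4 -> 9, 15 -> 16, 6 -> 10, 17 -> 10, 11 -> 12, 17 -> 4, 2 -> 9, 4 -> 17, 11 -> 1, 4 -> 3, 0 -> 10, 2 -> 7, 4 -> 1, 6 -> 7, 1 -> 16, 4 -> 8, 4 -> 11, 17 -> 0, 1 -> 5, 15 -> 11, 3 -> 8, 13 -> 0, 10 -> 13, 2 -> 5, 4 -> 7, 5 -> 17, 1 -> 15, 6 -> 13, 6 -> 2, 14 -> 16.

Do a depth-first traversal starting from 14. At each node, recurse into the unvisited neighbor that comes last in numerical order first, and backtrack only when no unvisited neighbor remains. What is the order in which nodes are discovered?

Visit 14
14 → 16
16 → 6
6 → 13
13 → 0
0 → 10
0 → 7
6 → 3
3 → 15
15 → 11
11 → 12
12 → 5
5 → 17
17 → 9
17 → 4
4 → 8
4 → 1
3 → 2

14, 16, 6, 13, 0, 10, 7, 3, 15, 11, 12, 5, 17, 9, 4, 8, 1, 2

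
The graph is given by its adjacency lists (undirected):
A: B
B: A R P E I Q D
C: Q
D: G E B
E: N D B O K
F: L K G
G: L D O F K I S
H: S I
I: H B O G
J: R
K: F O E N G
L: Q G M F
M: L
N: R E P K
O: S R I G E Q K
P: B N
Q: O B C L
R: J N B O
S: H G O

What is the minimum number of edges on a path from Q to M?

2

Level 0: Q
Level 1: B, C, L, O
Level 2: A, D, E, F, G, I, K, M, P, R, S
Level 3: H, J, N
M first appears at level 2.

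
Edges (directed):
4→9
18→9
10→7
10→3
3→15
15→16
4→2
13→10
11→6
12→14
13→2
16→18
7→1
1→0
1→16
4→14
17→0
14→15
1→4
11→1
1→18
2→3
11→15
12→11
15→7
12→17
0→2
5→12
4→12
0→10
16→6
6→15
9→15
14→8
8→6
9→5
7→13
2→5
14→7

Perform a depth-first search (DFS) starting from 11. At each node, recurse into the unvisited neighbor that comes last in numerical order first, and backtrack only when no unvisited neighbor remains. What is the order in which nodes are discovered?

Visit 11
11 → 15
15 → 16
16 → 18
18 → 9
9 → 5
5 → 12
12 → 17
17 → 0
0 → 10
10 → 7
7 → 13
13 → 2
2 → 3
7 → 1
1 → 4
4 → 14
14 → 8
8 → 6

11 → 15 → 16 → 18 → 9 → 5 → 12 → 17 → 0 → 10 → 7 → 13 → 2 → 3 → 1 → 4 → 14 → 8 → 6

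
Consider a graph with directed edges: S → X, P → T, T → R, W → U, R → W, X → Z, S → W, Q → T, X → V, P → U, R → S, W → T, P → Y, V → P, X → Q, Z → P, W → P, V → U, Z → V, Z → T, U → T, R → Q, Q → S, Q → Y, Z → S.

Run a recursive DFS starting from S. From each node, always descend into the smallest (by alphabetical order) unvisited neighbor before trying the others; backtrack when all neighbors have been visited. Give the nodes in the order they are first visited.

Visit S
S → W
W → P
P → T
T → R
R → Q
Q → Y
P → U
S → X
X → V
X → Z

S → W → P → T → R → Q → Y → U → X → V → Z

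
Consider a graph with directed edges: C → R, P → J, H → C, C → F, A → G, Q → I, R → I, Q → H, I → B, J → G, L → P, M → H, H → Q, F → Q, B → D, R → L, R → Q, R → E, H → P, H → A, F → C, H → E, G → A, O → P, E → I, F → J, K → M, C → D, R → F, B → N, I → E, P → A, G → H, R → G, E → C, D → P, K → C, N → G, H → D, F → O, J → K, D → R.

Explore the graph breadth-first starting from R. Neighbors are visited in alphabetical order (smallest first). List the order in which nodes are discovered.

Visit R; enqueue E, F, G, I, L, Q → queue [E, F, G, I, L, Q]
Visit E; enqueue C → queue [F, G, I, L, Q, C]
Visit F; enqueue J, O → queue [G, I, L, Q, C, J, O]
Visit G; enqueue A, H → queue [I, L, Q, C, J, O, A, H]
Visit I; enqueue B → queue [L, Q, C, J, O, A, H, B]
Visit L; enqueue P → queue [Q, C, J, O, A, H, B, P]
Visit Q → queue [C, J, O, A, H, B, P]
Visit C; enqueue D → queue [J, O, A, H, B, P, D]
Visit J; enqueue K → queue [O, A, H, B, P, D, K]
Visit O → queue [A, H, B, P, D, K]
Visit A → queue [H, B, P, D, K]
Visit H → queue [B, P, D, K]
Visit B; enqueue N → queue [P, D, K, N]
Visit P → queue [D, K, N]
Visit D → queue [K, N]
Visit K; enqueue M → queue [N, M]
Visit N → queue [M]
Visit M → queue []

R, E, F, G, I, L, Q, C, J, O, A, H, B, P, D, K, N, M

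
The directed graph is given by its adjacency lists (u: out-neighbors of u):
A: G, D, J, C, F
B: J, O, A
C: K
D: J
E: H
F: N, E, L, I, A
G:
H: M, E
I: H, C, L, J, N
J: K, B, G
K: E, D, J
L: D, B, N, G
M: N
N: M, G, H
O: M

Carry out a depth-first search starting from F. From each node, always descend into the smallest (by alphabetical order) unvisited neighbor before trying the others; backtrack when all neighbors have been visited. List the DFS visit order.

Visit F
F → A
A → C
C → K
K → D
D → J
J → B
B → O
O → M
M → N
N → G
N → H
H → E
F → I
I → L

F, A, C, K, D, J, B, O, M, N, G, H, E, I, L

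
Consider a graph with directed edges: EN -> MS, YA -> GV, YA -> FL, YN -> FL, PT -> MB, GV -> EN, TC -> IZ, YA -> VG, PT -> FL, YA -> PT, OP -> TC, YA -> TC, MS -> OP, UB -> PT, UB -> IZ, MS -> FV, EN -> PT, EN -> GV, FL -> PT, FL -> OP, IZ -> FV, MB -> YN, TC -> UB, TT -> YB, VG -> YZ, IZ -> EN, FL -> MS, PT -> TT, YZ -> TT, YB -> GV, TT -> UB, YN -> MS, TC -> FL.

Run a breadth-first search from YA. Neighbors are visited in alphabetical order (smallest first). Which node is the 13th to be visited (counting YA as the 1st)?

Visit YA; enqueue FL, GV, PT, TC, VG → queue [FL, GV, PT, TC, VG]
Visit FL; enqueue MS, OP → queue [GV, PT, TC, VG, MS, OP]
Visit GV; enqueue EN → queue [PT, TC, VG, MS, OP, EN]
Visit PT; enqueue MB, TT → queue [TC, VG, MS, OP, EN, MB, TT]
Visit TC; enqueue IZ, UB → queue [VG, MS, OP, EN, MB, TT, IZ, UB]
Visit VG; enqueue YZ → queue [MS, OP, EN, MB, TT, IZ, UB, YZ]
Visit MS; enqueue FV → queue [OP, EN, MB, TT, IZ, UB, YZ, FV]
Visit OP → queue [EN, MB, TT, IZ, UB, YZ, FV]
Visit EN → queue [MB, TT, IZ, UB, YZ, FV]
Visit MB; enqueue YN → queue [TT, IZ, UB, YZ, FV, YN]
Visit TT; enqueue YB → queue [IZ, UB, YZ, FV, YN, YB]
Visit IZ → queue [UB, YZ, FV, YN, YB]
Visit UB → queue [YZ, FV, YN, YB]
Visit YZ → queue [FV, YN, YB]
Visit FV → queue [YN, YB]
Visit YN → queue [YB]
Visit YB → queue []

Visit order: YA, FL, GV, PT, TC, VG, MS, OP, EN, MB, TT, IZ, UB, YZ, FV, YN, YB

UB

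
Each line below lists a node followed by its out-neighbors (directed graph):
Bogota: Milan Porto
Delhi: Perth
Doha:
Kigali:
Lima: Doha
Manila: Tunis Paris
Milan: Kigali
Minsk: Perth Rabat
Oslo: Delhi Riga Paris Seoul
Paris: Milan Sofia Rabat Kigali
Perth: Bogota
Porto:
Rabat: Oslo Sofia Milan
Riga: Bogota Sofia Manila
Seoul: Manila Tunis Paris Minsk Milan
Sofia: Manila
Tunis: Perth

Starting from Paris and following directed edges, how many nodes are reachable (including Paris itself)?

15

BFS from Paris visits: Paris, Milan, Sofia, Rabat, Kigali, Manila, Oslo, Tunis, Delhi, Riga, Seoul, Perth, Bogota, Minsk, Porto
Reachable nodes: 15 of 17 total.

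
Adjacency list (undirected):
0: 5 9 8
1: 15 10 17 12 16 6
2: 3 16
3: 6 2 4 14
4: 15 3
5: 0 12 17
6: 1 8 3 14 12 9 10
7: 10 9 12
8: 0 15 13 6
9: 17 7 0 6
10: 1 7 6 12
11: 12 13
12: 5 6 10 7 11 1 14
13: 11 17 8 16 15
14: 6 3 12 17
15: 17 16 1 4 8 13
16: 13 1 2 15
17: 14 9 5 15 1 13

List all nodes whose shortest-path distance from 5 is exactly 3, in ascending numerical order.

3, 4, 16

Level 0: 5
Level 1: 0, 12, 17
Level 2: 1, 6, 7, 8, 9, 10, 11, 13, 14, 15
Level 3: 3, 4, 16
Level 4: 2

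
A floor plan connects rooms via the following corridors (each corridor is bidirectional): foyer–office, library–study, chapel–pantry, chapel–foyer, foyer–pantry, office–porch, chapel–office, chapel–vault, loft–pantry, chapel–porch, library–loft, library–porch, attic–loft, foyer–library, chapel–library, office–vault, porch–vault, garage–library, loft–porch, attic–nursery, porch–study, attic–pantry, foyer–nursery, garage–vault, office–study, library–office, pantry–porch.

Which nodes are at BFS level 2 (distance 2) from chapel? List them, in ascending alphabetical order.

attic, garage, loft, nursery, study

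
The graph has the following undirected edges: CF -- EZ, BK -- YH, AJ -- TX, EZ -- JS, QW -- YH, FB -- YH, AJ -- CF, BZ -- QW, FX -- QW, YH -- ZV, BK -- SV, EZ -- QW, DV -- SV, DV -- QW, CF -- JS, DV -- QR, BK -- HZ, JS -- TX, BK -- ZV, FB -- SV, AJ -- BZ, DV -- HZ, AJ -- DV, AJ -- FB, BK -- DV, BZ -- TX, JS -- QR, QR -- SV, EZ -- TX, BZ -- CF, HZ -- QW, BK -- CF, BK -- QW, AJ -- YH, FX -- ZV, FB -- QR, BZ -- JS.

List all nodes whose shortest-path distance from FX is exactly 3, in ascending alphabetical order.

Level 0: FX
Level 1: QW, ZV
Level 2: BK, BZ, DV, EZ, HZ, YH
Level 3: AJ, CF, FB, JS, QR, SV, TX

AJ, CF, FB, JS, QR, SV, TX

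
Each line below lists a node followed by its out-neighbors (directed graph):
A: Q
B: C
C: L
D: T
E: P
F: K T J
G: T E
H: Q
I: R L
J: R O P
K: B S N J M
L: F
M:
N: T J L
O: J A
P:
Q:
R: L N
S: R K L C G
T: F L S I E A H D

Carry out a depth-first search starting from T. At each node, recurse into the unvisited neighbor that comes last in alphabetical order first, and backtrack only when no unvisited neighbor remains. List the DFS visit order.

T -> S -> R -> N -> L -> F -> K -> M -> J -> P -> O -> A -> Q -> B -> C -> G -> E -> I -> H -> D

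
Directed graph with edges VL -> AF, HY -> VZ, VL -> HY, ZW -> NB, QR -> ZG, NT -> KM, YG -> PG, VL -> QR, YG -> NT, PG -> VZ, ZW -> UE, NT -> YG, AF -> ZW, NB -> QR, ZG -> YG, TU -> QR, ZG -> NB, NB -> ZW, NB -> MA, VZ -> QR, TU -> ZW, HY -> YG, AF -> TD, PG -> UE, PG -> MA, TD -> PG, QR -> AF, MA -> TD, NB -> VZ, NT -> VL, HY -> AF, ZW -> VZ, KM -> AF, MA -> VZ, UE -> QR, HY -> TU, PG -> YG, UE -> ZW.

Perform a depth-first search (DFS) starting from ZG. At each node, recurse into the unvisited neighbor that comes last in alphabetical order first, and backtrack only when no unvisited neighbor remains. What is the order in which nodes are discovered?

ZG, YG, PG, VZ, QR, AF, ZW, UE, NB, MA, TD, NT, VL, HY, TU, KM

Visit ZG
ZG → YG
YG → PG
PG → VZ
VZ → QR
QR → AF
AF → ZW
ZW → UE
ZW → NB
NB → MA
MA → TD
YG → NT
NT → VL
VL → HY
HY → TU
NT → KM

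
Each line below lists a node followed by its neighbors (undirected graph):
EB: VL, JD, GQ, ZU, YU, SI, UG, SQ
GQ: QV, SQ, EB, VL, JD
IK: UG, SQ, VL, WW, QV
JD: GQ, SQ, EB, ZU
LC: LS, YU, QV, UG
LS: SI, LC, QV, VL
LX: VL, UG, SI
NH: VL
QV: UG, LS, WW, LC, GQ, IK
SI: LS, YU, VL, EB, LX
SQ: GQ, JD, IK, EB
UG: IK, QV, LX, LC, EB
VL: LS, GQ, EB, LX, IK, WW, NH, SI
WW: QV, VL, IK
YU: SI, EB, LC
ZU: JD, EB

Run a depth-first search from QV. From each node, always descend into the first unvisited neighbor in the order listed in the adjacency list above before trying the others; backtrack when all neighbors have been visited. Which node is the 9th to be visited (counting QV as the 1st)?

Visit QV
QV → UG
UG → IK
IK → SQ
SQ → GQ
GQ → EB
EB → VL
VL → LS
LS → SI
SI → YU
YU → LC
SI → LX
VL → WW
VL → NH
EB → JD
JD → ZU

Visit order: QV, UG, IK, SQ, GQ, EB, VL, LS, SI, YU, LC, LX, WW, NH, JD, ZU

SI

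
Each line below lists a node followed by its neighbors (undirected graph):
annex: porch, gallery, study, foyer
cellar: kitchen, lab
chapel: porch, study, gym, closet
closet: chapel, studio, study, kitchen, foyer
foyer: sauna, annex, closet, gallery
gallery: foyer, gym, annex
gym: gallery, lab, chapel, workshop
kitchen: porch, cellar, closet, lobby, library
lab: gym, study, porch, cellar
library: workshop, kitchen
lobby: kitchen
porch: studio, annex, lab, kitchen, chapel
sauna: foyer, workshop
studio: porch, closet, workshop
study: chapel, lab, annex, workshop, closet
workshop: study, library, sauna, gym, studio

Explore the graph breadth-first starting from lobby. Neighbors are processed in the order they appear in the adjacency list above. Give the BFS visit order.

Visit lobby; enqueue kitchen → queue [kitchen]
Visit kitchen; enqueue porch, cellar, closet, library → queue [porch, cellar, closet, library]
Visit porch; enqueue studio, annex, lab, chapel → queue [cellar, closet, library, studio, annex, lab, chapel]
Visit cellar → queue [closet, library, studio, annex, lab, chapel]
Visit closet; enqueue study, foyer → queue [library, studio, annex, lab, chapel, study, foyer]
Visit library; enqueue workshop → queue [studio, annex, lab, chapel, study, foyer, workshop]
Visit studio → queue [annex, lab, chapel, study, foyer, workshop]
Visit annex; enqueue gallery → queue [lab, chapel, study, foyer, workshop, gallery]
Visit lab; enqueue gym → queue [chapel, study, foyer, workshop, gallery, gym]
Visit chapel → queue [study, foyer, workshop, gallery, gym]
Visit study → queue [foyer, workshop, gallery, gym]
Visit foyer; enqueue sauna → queue [workshop, gallery, gym, sauna]
Visit workshop → queue [gallery, gym, sauna]
Visit gallery → queue [gym, sauna]
Visit gym → queue [sauna]
Visit sauna → queue []

lobby -> kitchen -> porch -> cellar -> closet -> library -> studio -> annex -> lab -> chapel -> study -> foyer -> workshop -> gallery -> gym -> sauna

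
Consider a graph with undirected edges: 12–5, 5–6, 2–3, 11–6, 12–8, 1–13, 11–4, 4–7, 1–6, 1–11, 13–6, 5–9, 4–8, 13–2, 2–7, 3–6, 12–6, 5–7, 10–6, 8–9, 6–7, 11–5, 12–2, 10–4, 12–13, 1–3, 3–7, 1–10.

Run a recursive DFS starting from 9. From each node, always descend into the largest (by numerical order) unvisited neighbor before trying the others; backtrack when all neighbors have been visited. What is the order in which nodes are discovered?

Visit 9
9 → 8
8 → 12
12 → 13
13 → 6
6 → 11
11 → 5
5 → 7
7 → 4
4 → 10
10 → 1
1 → 3
3 → 2

9 -> 8 -> 12 -> 13 -> 6 -> 11 -> 5 -> 7 -> 4 -> 10 -> 1 -> 3 -> 2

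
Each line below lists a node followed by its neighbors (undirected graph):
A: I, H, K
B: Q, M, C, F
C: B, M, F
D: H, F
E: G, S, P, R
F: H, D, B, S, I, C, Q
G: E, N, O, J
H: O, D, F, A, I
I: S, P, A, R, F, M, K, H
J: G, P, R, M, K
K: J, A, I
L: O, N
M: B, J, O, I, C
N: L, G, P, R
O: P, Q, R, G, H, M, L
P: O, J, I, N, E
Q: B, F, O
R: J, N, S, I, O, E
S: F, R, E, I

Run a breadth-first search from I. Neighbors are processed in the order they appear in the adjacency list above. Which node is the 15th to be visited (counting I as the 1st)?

Visit I; enqueue S, P, A, R, F, M, K, H → queue [S, P, A, R, F, M, K, H]
Visit S; enqueue E → queue [P, A, R, F, M, K, H, E]
Visit P; enqueue O, J, N → queue [A, R, F, M, K, H, E, O, J, N]
Visit A → queue [R, F, M, K, H, E, O, J, N]
Visit R → queue [F, M, K, H, E, O, J, N]
Visit F; enqueue D, B, C, Q → queue [M, K, H, E, O, J, N, D, B, C, Q]
Visit M → queue [K, H, E, O, J, N, D, B, C, Q]
Visit K → queue [H, E, O, J, N, D, B, C, Q]
Visit H → queue [E, O, J, N, D, B, C, Q]
Visit E; enqueue G → queue [O, J, N, D, B, C, Q, G]
Visit O; enqueue L → queue [J, N, D, B, C, Q, G, L]
Visit J → queue [N, D, B, C, Q, G, L]
Visit N → queue [D, B, C, Q, G, L]
Visit D → queue [B, C, Q, G, L]
Visit B → queue [C, Q, G, L]
Visit C → queue [Q, G, L]
Visit Q → queue [G, L]
Visit G → queue [L]
Visit L → queue []

Visit order: I, S, P, A, R, F, M, K, H, E, O, J, N, D, B, C, Q, G, L

B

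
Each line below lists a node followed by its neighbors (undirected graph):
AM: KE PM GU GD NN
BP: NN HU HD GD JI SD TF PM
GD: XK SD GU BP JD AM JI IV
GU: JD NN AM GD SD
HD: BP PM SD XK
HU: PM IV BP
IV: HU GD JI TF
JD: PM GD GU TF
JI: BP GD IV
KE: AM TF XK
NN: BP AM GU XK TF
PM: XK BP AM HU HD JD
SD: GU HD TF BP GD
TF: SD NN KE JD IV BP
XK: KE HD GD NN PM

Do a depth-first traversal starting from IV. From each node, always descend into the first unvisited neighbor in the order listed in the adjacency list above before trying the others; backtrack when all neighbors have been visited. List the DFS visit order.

IV → HU → PM → XK → KE → AM → GU → JD → GD → SD → HD → BP → NN → TF → JI

Visit IV
IV → HU
HU → PM
PM → XK
XK → KE
KE → AM
AM → GU
GU → JD
JD → GD
GD → SD
SD → HD
HD → BP
BP → NN
NN → TF
BP → JI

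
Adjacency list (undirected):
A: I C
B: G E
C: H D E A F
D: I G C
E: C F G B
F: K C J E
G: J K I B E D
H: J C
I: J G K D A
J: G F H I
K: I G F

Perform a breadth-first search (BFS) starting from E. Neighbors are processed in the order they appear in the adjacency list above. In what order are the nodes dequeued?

E, C, F, G, B, H, D, A, K, J, I

Visit E; enqueue C, F, G, B → queue [C, F, G, B]
Visit C; enqueue H, D, A → queue [F, G, B, H, D, A]
Visit F; enqueue K, J → queue [G, B, H, D, A, K, J]
Visit G; enqueue I → queue [B, H, D, A, K, J, I]
Visit B → queue [H, D, A, K, J, I]
Visit H → queue [D, A, K, J, I]
Visit D → queue [A, K, J, I]
Visit A → queue [K, J, I]
Visit K → queue [J, I]
Visit J → queue [I]
Visit I → queue []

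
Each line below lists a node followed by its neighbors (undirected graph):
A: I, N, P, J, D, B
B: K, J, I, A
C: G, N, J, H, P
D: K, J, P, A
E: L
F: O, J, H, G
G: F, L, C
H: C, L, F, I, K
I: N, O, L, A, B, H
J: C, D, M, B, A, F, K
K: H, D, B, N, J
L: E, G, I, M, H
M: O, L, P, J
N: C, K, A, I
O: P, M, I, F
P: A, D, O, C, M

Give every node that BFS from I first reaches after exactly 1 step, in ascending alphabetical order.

Level 0: I
Level 1: A, B, H, L, N, O
Level 2: C, D, E, F, G, J, K, M, P

A, B, H, L, N, O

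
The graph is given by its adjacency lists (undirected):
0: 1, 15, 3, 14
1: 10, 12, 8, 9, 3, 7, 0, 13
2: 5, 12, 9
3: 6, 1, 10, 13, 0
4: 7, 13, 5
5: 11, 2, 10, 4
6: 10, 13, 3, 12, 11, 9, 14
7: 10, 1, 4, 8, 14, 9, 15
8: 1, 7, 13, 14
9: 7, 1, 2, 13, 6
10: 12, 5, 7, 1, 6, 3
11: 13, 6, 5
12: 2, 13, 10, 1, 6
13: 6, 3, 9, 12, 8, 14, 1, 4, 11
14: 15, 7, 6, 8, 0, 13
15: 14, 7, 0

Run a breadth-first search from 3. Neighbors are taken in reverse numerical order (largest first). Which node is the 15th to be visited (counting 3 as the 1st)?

15

Visit 3; enqueue 13, 10, 6, 1, 0 → queue [13, 10, 6, 1, 0]
Visit 13; enqueue 14, 12, 11, 9, 8, 4 → queue [10, 6, 1, 0, 14, 12, 11, 9, 8, 4]
Visit 10; enqueue 7, 5 → queue [6, 1, 0, 14, 12, 11, 9, 8, 4, 7, 5]
Visit 6 → queue [1, 0, 14, 12, 11, 9, 8, 4, 7, 5]
Visit 1 → queue [0, 14, 12, 11, 9, 8, 4, 7, 5]
Visit 0; enqueue 15 → queue [14, 12, 11, 9, 8, 4, 7, 5, 15]
Visit 14 → queue [12, 11, 9, 8, 4, 7, 5, 15]
Visit 12; enqueue 2 → queue [11, 9, 8, 4, 7, 5, 15, 2]
Visit 11 → queue [9, 8, 4, 7, 5, 15, 2]
Visit 9 → queue [8, 4, 7, 5, 15, 2]
Visit 8 → queue [4, 7, 5, 15, 2]
Visit 4 → queue [7, 5, 15, 2]
Visit 7 → queue [5, 15, 2]
Visit 5 → queue [15, 2]
Visit 15 → queue [2]
Visit 2 → queue []

Visit order: 3, 13, 10, 6, 1, 0, 14, 12, 11, 9, 8, 4, 7, 5, 15, 2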